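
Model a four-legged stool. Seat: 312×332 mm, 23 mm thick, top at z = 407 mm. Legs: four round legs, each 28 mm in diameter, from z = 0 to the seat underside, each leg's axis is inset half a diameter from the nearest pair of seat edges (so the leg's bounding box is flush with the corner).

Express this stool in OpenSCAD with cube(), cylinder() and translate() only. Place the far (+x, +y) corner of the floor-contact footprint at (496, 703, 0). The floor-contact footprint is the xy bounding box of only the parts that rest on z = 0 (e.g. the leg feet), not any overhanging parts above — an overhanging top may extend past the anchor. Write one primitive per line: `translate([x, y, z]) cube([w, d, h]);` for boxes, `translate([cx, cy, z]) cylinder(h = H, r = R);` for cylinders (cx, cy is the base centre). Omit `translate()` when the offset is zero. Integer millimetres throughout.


translate([184, 371, 384]) cube([312, 332, 23]);
translate([198, 385, 0]) cylinder(h = 384, r = 14);
translate([482, 385, 0]) cylinder(h = 384, r = 14);
translate([198, 689, 0]) cylinder(h = 384, r = 14);
translate([482, 689, 0]) cylinder(h = 384, r = 14);


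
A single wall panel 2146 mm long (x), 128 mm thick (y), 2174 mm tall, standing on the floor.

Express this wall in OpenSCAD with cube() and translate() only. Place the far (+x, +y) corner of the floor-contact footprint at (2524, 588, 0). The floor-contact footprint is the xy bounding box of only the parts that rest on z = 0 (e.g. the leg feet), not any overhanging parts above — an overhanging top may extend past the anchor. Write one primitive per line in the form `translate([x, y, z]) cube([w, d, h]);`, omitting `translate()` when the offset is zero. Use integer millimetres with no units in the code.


translate([378, 460, 0]) cube([2146, 128, 2174]);


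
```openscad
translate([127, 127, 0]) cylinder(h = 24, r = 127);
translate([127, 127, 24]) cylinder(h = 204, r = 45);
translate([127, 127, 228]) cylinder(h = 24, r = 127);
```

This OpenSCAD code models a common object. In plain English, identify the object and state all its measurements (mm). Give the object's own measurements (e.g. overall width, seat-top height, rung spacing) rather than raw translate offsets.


A spool: two coaxial disc flanges of radius 127 mm and thickness 24 mm, joined by a core cylinder of radius 45 mm and height 204 mm. The lower flange rests on z = 0 and the three cylinders share a vertical axis.


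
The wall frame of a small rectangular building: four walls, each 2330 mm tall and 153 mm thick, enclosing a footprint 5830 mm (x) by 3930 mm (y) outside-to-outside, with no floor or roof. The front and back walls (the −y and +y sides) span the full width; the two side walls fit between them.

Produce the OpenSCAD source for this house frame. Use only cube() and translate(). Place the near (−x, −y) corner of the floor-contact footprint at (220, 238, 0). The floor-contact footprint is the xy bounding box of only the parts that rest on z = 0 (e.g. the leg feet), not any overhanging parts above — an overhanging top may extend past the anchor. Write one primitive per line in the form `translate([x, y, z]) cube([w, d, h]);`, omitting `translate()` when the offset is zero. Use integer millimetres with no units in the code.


translate([220, 238, 0]) cube([5830, 153, 2330]);
translate([220, 4015, 0]) cube([5830, 153, 2330]);
translate([220, 391, 0]) cube([153, 3624, 2330]);
translate([5897, 391, 0]) cube([153, 3624, 2330]);


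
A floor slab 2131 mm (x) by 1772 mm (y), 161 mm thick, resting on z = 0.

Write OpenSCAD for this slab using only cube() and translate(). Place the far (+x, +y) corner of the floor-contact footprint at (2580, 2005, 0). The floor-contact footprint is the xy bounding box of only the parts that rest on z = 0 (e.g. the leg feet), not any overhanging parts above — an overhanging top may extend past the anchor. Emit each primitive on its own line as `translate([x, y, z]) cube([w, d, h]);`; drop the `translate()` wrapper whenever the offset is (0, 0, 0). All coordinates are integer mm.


translate([449, 233, 0]) cube([2131, 1772, 161]);


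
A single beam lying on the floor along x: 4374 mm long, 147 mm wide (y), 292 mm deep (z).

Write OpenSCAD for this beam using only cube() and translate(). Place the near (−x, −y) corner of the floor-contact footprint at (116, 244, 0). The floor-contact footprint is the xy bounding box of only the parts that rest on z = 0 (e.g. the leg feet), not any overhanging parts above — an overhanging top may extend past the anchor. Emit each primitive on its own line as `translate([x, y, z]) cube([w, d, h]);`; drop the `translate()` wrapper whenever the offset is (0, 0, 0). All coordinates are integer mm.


translate([116, 244, 0]) cube([4374, 147, 292]);


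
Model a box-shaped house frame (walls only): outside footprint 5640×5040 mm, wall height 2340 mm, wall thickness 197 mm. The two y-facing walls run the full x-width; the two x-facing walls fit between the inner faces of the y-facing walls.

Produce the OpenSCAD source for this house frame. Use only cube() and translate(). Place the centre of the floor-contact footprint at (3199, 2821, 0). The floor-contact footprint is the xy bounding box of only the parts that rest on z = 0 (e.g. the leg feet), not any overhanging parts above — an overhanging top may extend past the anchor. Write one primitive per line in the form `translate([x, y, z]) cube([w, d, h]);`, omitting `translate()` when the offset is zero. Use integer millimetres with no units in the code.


translate([379, 301, 0]) cube([5640, 197, 2340]);
translate([379, 5144, 0]) cube([5640, 197, 2340]);
translate([379, 498, 0]) cube([197, 4646, 2340]);
translate([5822, 498, 0]) cube([197, 4646, 2340]);


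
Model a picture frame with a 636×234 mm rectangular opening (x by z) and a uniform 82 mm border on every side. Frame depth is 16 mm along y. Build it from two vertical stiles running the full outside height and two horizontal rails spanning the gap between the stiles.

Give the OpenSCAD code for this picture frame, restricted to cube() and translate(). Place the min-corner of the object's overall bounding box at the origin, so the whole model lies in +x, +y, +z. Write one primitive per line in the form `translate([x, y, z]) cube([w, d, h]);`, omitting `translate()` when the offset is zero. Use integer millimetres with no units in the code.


cube([82, 16, 398]);
translate([718, 0, 0]) cube([82, 16, 398]);
translate([82, 0, 0]) cube([636, 16, 82]);
translate([82, 0, 316]) cube([636, 16, 82]);


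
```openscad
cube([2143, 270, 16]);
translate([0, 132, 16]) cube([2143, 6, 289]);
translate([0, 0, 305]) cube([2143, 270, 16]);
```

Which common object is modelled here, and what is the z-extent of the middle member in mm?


An I-beam. The web height is 289 mm.

Two wide flanges with a thin centred web — an I-beam. Overall 321 mm minus two 16 mm flanges gives a web of 321 − 2·16 = 289 mm.


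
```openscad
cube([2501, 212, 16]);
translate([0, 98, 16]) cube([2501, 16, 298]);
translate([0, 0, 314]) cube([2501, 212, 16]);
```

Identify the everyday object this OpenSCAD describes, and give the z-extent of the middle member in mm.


An I-beam. The web height is 298 mm.

Two wide flanges with a thin centred web — an I-beam. Overall 330 mm minus two 16 mm flanges gives a web of 330 − 2·16 = 298 mm.


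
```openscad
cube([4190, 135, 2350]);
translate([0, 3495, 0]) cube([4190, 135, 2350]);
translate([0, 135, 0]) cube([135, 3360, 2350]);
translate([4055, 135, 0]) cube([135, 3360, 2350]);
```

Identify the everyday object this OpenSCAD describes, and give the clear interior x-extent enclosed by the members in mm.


A house (or room) frame. The interior width is 3920 mm.

Four 2350 mm walls enclosing a rectangle with no floor or roof — a room or house frame. Outside width is 4190 mm and wall thickness is 135 mm, so the interior width is 4190 − 2 × 135 = 3920 mm.


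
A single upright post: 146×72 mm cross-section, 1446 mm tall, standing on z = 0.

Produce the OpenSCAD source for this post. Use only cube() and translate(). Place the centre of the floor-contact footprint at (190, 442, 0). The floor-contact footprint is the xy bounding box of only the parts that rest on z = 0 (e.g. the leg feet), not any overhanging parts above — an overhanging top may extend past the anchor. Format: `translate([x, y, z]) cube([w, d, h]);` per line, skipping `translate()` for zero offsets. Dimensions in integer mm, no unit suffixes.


translate([117, 406, 0]) cube([146, 72, 1446]);


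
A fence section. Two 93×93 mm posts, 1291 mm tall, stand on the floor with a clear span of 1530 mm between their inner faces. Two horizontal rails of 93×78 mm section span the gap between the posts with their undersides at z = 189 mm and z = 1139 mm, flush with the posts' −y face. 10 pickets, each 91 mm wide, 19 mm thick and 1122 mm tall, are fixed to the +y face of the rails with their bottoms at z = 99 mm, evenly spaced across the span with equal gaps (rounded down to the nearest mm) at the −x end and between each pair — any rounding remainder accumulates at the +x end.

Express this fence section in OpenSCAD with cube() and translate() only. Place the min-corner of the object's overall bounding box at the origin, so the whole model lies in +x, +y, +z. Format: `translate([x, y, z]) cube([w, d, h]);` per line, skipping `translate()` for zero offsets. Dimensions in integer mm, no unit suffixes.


cube([93, 93, 1291]);
translate([1623, 0, 0]) cube([93, 93, 1291]);
translate([93, 0, 189]) cube([1530, 93, 78]);
translate([93, 0, 1139]) cube([1530, 93, 78]);
translate([149, 93, 99]) cube([91, 19, 1122]);
translate([296, 93, 99]) cube([91, 19, 1122]);
translate([443, 93, 99]) cube([91, 19, 1122]);
translate([590, 93, 99]) cube([91, 19, 1122]);
translate([737, 93, 99]) cube([91, 19, 1122]);
translate([884, 93, 99]) cube([91, 19, 1122]);
translate([1031, 93, 99]) cube([91, 19, 1122]);
translate([1178, 93, 99]) cube([91, 19, 1122]);
translate([1325, 93, 99]) cube([91, 19, 1122]);
translate([1472, 93, 99]) cube([91, 19, 1122]);


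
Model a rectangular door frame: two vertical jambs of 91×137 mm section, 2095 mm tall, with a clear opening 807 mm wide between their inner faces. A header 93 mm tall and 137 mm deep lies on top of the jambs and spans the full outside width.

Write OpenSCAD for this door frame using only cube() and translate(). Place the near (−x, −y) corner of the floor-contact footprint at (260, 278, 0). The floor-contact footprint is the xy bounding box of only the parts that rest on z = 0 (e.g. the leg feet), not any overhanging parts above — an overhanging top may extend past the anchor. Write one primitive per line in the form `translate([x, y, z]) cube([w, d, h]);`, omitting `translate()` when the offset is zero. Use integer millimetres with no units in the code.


translate([260, 278, 0]) cube([91, 137, 2095]);
translate([1158, 278, 0]) cube([91, 137, 2095]);
translate([260, 278, 2095]) cube([989, 137, 93]);


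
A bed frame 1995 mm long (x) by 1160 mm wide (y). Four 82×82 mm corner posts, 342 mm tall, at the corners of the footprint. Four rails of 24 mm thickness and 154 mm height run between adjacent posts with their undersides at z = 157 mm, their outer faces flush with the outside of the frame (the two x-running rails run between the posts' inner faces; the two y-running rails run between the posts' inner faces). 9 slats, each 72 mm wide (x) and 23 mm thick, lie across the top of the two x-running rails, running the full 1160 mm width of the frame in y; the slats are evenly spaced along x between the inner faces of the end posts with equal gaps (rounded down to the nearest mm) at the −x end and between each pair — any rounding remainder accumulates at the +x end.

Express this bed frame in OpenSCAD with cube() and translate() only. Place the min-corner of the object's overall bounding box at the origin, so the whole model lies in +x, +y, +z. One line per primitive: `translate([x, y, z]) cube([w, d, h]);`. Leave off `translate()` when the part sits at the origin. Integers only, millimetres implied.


cube([82, 82, 342]);
translate([0, 1078, 0]) cube([82, 82, 342]);
translate([1913, 0, 0]) cube([82, 82, 342]);
translate([1913, 1078, 0]) cube([82, 82, 342]);
translate([82, 0, 157]) cube([1831, 24, 154]);
translate([82, 1136, 157]) cube([1831, 24, 154]);
translate([0, 82, 157]) cube([24, 996, 154]);
translate([1971, 82, 157]) cube([24, 996, 154]);
translate([200, 0, 311]) cube([72, 1160, 23]);
translate([390, 0, 311]) cube([72, 1160, 23]);
translate([580, 0, 311]) cube([72, 1160, 23]);
translate([770, 0, 311]) cube([72, 1160, 23]);
translate([960, 0, 311]) cube([72, 1160, 23]);
translate([1150, 0, 311]) cube([72, 1160, 23]);
translate([1340, 0, 311]) cube([72, 1160, 23]);
translate([1530, 0, 311]) cube([72, 1160, 23]);
translate([1720, 0, 311]) cube([72, 1160, 23]);


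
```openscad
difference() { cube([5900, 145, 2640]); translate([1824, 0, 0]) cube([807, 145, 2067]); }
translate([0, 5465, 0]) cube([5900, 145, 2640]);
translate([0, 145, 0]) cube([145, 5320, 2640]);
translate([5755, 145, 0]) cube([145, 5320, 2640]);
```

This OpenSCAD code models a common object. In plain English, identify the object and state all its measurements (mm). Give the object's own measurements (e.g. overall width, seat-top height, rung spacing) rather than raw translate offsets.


A single room: four walls, each 2640 mm tall and 145 mm thick, enclosing an outside footprint 5900×5610 mm (x × y), no floor or roof. The front and back walls (−y and +y sides) run the full x-width; the side walls fit between their inner faces. A door opening 807 mm wide and 2067 mm tall is cut through the front wall from the floor up, its −x edge 1824 mm from the wall's −x end.


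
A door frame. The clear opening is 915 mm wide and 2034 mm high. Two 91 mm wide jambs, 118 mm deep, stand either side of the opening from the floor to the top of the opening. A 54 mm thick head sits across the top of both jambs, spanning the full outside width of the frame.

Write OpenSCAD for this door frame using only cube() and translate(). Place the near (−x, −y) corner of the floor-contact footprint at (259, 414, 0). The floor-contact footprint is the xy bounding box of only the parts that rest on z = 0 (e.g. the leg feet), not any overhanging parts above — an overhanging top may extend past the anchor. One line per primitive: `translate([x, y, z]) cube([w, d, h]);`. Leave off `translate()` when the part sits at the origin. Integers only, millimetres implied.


translate([259, 414, 0]) cube([91, 118, 2034]);
translate([1265, 414, 0]) cube([91, 118, 2034]);
translate([259, 414, 2034]) cube([1097, 118, 54]);


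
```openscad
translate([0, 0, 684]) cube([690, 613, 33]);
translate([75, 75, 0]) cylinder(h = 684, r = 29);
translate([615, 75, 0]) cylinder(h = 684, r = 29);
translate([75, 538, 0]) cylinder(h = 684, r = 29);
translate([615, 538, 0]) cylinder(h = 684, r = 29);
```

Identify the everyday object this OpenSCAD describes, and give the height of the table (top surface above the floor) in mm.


A table. The table height is 717 mm.

A 690×613×33 slab sits at z = 684 on four Ø58 mm round legs — a table. The top surface is at 684 + 33 = 717 mm.


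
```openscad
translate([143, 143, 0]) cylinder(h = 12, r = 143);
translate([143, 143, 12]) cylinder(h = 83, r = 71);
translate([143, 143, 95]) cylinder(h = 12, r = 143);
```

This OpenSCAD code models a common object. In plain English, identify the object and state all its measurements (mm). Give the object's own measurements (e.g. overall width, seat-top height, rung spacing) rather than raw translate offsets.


A spool: two coaxial disc flanges of radius 143 mm and thickness 12 mm, joined by a core cylinder of radius 71 mm and height 83 mm. The lower flange rests on z = 0 and the three cylinders share a vertical axis.


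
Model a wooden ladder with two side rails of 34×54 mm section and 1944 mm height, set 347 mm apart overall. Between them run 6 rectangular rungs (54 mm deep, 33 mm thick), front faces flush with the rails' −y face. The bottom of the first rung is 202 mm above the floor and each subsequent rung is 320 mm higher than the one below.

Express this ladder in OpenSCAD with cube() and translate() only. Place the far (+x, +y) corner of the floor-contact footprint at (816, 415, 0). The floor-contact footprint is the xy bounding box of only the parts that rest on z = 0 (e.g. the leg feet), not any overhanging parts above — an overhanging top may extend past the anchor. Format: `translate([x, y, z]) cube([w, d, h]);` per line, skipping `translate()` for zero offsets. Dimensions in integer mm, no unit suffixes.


translate([469, 361, 0]) cube([34, 54, 1944]);
translate([782, 361, 0]) cube([34, 54, 1944]);
translate([503, 361, 202]) cube([279, 54, 33]);
translate([503, 361, 522]) cube([279, 54, 33]);
translate([503, 361, 842]) cube([279, 54, 33]);
translate([503, 361, 1162]) cube([279, 54, 33]);
translate([503, 361, 1482]) cube([279, 54, 33]);
translate([503, 361, 1802]) cube([279, 54, 33]);


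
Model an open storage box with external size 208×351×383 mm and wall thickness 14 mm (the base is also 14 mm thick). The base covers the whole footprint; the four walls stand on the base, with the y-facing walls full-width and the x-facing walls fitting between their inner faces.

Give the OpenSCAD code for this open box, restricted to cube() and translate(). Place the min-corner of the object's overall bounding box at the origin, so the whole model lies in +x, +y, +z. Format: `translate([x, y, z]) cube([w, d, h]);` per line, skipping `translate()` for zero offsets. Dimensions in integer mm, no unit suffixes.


cube([208, 351, 14]);
translate([0, 0, 14]) cube([208, 14, 369]);
translate([0, 337, 14]) cube([208, 14, 369]);
translate([0, 14, 14]) cube([14, 323, 369]);
translate([194, 14, 14]) cube([14, 323, 369]);


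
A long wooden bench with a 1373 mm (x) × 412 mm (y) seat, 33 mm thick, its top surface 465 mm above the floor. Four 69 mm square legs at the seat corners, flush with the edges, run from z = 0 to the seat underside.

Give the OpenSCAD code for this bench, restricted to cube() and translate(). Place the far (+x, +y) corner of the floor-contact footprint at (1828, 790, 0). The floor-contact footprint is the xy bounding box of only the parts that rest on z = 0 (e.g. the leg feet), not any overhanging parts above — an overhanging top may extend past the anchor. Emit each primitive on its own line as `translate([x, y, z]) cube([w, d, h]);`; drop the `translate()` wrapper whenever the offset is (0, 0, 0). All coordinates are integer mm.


translate([455, 378, 432]) cube([1373, 412, 33]);
translate([455, 378, 0]) cube([69, 69, 432]);
translate([455, 721, 0]) cube([69, 69, 432]);
translate([1759, 378, 0]) cube([69, 69, 432]);
translate([1759, 721, 0]) cube([69, 69, 432]);


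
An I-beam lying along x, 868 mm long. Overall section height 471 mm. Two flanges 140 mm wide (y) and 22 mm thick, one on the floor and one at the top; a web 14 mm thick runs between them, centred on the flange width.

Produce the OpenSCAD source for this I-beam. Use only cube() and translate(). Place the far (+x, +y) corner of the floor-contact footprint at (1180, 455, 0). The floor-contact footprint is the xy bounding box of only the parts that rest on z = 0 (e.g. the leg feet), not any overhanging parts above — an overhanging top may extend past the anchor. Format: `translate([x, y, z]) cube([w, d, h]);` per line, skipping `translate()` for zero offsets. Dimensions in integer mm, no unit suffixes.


translate([312, 315, 0]) cube([868, 140, 22]);
translate([312, 378, 22]) cube([868, 14, 427]);
translate([312, 315, 449]) cube([868, 140, 22]);


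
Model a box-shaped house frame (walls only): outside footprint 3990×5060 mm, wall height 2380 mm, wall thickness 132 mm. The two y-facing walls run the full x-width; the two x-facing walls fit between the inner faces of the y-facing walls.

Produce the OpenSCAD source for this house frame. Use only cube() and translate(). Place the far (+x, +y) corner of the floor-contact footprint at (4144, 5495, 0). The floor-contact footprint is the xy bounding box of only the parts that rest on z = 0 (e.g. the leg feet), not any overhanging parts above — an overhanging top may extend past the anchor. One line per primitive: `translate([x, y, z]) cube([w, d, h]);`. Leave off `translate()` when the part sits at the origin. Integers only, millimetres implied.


translate([154, 435, 0]) cube([3990, 132, 2380]);
translate([154, 5363, 0]) cube([3990, 132, 2380]);
translate([154, 567, 0]) cube([132, 4796, 2380]);
translate([4012, 567, 0]) cube([132, 4796, 2380]);


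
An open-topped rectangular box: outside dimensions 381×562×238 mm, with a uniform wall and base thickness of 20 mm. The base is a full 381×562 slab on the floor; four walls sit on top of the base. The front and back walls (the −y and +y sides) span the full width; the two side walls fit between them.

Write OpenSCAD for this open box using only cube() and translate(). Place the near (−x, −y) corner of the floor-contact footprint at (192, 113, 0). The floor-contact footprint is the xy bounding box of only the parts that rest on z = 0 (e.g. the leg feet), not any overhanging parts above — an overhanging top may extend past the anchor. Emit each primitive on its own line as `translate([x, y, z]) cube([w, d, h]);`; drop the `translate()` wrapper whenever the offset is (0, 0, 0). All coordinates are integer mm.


translate([192, 113, 0]) cube([381, 562, 20]);
translate([192, 113, 20]) cube([381, 20, 218]);
translate([192, 655, 20]) cube([381, 20, 218]);
translate([192, 133, 20]) cube([20, 522, 218]);
translate([553, 133, 20]) cube([20, 522, 218]);


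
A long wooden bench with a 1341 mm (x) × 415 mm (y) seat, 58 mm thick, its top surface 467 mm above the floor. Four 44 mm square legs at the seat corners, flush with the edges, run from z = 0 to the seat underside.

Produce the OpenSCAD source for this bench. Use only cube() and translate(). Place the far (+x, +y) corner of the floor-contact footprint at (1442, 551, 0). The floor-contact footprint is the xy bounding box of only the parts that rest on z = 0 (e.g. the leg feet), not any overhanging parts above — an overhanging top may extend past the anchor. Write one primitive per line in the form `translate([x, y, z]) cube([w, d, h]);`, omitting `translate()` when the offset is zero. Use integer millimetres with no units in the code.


// leg_h = 467 − 58 = 409
translate([101, 136, 409]) cube([1341, 415, 58]);
translate([101, 136, 0]) cube([44, 44, 409]);
translate([101, 507, 0]) cube([44, 44, 409]);
translate([1398, 136, 0]) cube([44, 44, 409]);
translate([1398, 507, 0]) cube([44, 44, 409]);


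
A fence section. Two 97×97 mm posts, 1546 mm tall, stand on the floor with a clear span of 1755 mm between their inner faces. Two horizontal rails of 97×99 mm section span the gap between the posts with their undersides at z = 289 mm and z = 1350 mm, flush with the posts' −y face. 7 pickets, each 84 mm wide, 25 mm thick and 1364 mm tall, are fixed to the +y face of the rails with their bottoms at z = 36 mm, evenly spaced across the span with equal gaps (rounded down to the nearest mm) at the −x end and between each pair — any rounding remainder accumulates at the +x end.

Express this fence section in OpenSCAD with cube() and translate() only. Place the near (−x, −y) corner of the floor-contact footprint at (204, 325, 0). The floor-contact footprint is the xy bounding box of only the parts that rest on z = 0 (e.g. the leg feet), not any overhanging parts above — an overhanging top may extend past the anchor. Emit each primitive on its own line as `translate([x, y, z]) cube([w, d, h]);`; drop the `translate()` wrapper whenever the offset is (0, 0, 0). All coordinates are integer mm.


translate([204, 325, 0]) cube([97, 97, 1546]);
translate([2056, 325, 0]) cube([97, 97, 1546]);
translate([301, 325, 289]) cube([1755, 97, 99]);
translate([301, 325, 1350]) cube([1755, 97, 99]);
translate([446, 422, 36]) cube([84, 25, 1364]);
translate([675, 422, 36]) cube([84, 25, 1364]);
translate([904, 422, 36]) cube([84, 25, 1364]);
translate([1133, 422, 36]) cube([84, 25, 1364]);
translate([1362, 422, 36]) cube([84, 25, 1364]);
translate([1591, 422, 36]) cube([84, 25, 1364]);
translate([1820, 422, 36]) cube([84, 25, 1364]);


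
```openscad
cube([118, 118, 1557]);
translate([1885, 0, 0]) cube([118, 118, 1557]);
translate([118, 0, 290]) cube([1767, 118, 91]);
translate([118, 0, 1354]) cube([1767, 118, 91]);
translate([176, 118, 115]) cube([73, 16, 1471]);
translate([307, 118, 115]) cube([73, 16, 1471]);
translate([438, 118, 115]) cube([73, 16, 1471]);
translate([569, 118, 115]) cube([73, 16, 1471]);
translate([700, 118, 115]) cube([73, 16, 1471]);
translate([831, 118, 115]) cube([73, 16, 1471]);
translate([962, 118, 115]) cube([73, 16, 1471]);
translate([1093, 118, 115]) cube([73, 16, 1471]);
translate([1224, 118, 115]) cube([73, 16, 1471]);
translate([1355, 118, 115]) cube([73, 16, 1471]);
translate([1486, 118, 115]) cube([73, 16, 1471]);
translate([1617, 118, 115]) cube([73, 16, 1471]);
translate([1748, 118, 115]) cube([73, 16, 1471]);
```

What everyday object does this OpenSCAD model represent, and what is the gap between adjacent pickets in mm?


A fence section. The picket gap is 58 mm.

Two posts, two rails, 13 pickets — a fence section. Span 1767 mm holds 13 pickets of 73 mm with 14 equal gaps: ⌊(1767 − 13·73) / 14⌋ = 58 mm.


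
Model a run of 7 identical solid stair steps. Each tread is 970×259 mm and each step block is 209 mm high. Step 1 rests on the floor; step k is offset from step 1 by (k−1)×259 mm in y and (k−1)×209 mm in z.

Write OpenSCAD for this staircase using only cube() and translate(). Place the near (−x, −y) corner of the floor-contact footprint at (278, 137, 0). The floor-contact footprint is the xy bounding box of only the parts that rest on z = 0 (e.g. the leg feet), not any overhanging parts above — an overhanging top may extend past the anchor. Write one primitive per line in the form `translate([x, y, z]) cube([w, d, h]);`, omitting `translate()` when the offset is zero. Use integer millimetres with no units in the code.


translate([278, 137, 0]) cube([970, 259, 209]);
translate([278, 396, 209]) cube([970, 259, 209]);
translate([278, 655, 418]) cube([970, 259, 209]);
translate([278, 914, 627]) cube([970, 259, 209]);
translate([278, 1173, 836]) cube([970, 259, 209]);
translate([278, 1432, 1045]) cube([970, 259, 209]);
translate([278, 1691, 1254]) cube([970, 259, 209]);


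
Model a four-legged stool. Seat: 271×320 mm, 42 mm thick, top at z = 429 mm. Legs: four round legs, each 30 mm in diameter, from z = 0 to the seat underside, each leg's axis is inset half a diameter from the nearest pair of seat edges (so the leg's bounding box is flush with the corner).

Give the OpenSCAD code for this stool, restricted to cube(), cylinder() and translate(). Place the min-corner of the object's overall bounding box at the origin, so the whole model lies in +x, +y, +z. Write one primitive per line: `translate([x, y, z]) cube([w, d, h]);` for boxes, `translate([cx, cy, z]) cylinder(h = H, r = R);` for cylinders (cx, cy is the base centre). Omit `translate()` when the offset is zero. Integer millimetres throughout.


translate([0, 0, 387]) cube([271, 320, 42]);
translate([15, 15, 0]) cylinder(h = 387, r = 15);
translate([256, 15, 0]) cylinder(h = 387, r = 15);
translate([15, 305, 0]) cylinder(h = 387, r = 15);
translate([256, 305, 0]) cylinder(h = 387, r = 15);


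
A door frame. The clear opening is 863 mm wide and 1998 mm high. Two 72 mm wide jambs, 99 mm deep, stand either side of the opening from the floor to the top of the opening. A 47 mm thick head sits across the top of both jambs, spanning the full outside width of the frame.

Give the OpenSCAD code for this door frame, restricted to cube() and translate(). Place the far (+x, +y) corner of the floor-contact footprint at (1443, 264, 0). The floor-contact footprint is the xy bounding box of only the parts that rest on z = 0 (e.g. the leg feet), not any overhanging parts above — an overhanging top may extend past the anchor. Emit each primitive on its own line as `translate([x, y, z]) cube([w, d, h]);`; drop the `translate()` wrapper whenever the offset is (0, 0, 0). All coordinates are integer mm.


translate([436, 165, 0]) cube([72, 99, 1998]);
translate([1371, 165, 0]) cube([72, 99, 1998]);
translate([436, 165, 1998]) cube([1007, 99, 47]);


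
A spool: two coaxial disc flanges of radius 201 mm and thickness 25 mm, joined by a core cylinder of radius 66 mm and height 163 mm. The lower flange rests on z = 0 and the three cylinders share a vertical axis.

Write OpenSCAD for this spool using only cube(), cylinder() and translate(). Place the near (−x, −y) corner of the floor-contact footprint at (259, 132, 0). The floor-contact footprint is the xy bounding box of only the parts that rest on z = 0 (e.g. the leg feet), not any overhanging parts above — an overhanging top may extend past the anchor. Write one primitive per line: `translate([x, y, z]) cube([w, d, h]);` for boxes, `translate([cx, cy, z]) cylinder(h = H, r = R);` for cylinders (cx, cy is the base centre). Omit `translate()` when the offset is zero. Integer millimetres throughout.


translate([460, 333, 0]) cylinder(h = 25, r = 201);
translate([460, 333, 25]) cylinder(h = 163, r = 66);
translate([460, 333, 188]) cylinder(h = 25, r = 201);


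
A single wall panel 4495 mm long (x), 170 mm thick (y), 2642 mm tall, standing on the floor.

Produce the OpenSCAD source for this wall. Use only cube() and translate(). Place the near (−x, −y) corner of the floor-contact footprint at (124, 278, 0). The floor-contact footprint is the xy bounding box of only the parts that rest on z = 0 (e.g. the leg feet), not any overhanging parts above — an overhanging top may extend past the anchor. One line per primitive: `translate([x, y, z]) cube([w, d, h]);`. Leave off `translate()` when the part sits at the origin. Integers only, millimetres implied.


translate([124, 278, 0]) cube([4495, 170, 2642]);


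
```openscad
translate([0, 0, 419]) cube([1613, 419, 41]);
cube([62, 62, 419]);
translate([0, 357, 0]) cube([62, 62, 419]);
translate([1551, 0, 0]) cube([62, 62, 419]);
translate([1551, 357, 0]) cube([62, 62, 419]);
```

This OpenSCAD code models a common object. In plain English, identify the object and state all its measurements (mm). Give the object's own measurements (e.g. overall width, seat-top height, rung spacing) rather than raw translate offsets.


A bench: a 1613×419 mm seat slab, 41 mm thick, top at z = 460 mm, on four 62×62 mm square legs flush with the seat corners and standing on z = 0.


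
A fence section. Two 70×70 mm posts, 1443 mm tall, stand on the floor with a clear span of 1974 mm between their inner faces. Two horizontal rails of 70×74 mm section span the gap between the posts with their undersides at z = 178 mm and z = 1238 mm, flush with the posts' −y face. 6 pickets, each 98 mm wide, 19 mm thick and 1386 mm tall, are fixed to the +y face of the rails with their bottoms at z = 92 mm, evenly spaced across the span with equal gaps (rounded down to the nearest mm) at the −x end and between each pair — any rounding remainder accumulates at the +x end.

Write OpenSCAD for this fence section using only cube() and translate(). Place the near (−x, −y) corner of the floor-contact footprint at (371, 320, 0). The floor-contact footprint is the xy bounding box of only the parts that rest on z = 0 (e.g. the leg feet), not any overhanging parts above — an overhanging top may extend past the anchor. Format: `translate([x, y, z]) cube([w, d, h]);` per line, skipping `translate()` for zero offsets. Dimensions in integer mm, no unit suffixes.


translate([371, 320, 0]) cube([70, 70, 1443]);
translate([2415, 320, 0]) cube([70, 70, 1443]);
translate([441, 320, 178]) cube([1974, 70, 74]);
translate([441, 320, 1238]) cube([1974, 70, 74]);
translate([639, 390, 92]) cube([98, 19, 1386]);
translate([935, 390, 92]) cube([98, 19, 1386]);
translate([1231, 390, 92]) cube([98, 19, 1386]);
translate([1527, 390, 92]) cube([98, 19, 1386]);
translate([1823, 390, 92]) cube([98, 19, 1386]);
translate([2119, 390, 92]) cube([98, 19, 1386]);


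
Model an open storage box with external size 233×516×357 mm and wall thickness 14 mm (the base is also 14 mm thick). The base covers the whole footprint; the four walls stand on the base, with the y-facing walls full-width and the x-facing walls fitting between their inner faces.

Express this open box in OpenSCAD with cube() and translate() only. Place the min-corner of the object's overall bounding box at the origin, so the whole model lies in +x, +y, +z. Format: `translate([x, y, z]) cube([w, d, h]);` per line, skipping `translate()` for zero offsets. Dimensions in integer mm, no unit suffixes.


cube([233, 516, 14]);
translate([0, 0, 14]) cube([233, 14, 343]);
translate([0, 502, 14]) cube([233, 14, 343]);
translate([0, 14, 14]) cube([14, 488, 343]);
translate([219, 14, 14]) cube([14, 488, 343]);


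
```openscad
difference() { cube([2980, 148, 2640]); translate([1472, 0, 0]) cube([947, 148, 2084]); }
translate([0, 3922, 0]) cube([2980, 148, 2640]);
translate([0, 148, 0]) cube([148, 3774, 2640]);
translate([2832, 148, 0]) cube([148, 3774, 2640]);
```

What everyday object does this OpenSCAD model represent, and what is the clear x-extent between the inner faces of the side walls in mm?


A single room. The interior width is 2684 mm.

Four walls enclosing a rectangle with a door in the front wall — a room. Outside width 2980 minus two 148 mm walls gives 2684 mm.


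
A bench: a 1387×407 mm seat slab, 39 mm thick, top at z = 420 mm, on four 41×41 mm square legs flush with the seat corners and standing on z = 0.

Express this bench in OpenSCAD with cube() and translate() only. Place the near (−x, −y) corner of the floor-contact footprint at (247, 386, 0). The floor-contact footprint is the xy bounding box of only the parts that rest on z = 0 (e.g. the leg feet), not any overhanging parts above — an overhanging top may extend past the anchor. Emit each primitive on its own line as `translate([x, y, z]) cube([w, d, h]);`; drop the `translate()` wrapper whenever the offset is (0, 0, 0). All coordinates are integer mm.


translate([247, 386, 381]) cube([1387, 407, 39]);
translate([247, 386, 0]) cube([41, 41, 381]);
translate([247, 752, 0]) cube([41, 41, 381]);
translate([1593, 386, 0]) cube([41, 41, 381]);
translate([1593, 752, 0]) cube([41, 41, 381]);


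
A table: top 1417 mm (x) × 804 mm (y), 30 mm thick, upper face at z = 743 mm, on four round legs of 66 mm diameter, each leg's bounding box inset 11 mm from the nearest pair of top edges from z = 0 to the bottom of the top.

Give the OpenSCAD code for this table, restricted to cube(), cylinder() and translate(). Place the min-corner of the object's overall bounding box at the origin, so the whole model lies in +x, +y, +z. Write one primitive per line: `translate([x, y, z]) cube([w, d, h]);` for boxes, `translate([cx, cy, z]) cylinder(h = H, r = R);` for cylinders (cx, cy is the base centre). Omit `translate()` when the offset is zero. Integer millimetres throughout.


translate([0, 0, 713]) cube([1417, 804, 30]);
translate([44, 44, 0]) cylinder(h = 713, r = 33);
translate([1373, 44, 0]) cylinder(h = 713, r = 33);
translate([44, 760, 0]) cylinder(h = 713, r = 33);
translate([1373, 760, 0]) cylinder(h = 713, r = 33);


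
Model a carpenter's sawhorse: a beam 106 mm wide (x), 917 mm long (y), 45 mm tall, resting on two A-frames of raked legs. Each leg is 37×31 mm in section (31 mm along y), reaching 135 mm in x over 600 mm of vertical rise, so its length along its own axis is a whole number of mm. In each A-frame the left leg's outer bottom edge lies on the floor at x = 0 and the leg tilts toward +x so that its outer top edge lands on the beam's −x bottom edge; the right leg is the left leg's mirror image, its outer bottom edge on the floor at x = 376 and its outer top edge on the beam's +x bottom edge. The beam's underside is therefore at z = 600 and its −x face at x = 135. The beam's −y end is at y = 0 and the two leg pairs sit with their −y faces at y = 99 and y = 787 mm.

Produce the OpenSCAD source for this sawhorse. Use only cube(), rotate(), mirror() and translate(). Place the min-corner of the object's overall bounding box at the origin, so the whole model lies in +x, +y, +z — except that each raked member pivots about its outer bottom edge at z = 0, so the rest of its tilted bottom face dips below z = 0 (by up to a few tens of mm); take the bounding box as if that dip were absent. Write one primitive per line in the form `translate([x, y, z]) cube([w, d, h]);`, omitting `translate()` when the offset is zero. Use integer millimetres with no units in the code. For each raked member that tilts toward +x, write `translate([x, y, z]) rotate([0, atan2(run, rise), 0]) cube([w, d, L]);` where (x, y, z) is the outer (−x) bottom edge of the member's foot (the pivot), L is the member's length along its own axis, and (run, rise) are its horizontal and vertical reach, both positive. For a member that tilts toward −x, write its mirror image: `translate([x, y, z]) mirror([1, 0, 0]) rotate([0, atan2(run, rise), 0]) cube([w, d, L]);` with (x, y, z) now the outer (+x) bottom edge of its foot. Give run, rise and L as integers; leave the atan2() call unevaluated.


translate([135, 0, 600]) cube([106, 917, 45]);
translate([0, 99, 0]) rotate([0, atan2(135, 600), 0]) cube([37, 31, 615]);
translate([376, 99, 0]) mirror([1, 0, 0]) rotate([0, atan2(135, 600), 0]) cube([37, 31, 615]);
translate([0, 787, 0]) rotate([0, atan2(135, 600), 0]) cube([37, 31, 615]);
translate([376, 787, 0]) mirror([1, 0, 0]) rotate([0, atan2(135, 600), 0]) cube([37, 31, 615]);


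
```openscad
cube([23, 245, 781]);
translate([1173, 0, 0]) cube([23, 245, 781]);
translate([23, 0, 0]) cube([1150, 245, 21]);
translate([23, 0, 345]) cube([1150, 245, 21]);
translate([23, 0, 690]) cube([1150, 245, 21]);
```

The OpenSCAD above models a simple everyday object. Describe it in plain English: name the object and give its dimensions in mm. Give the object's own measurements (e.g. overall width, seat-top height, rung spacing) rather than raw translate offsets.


An open bookshelf. Two side panels, each 23 mm thick, 245 mm deep and 781 mm tall, stand 1196 mm apart (outside-to-outside). Between them sit 3 shelves, each 21 mm thick and 245 mm deep, spanning the full gap between the sides. The bottom shelf rests on the floor (its underside at z = 0) and the clear gap between one shelf's top and the next shelf's underside is 324 mm.


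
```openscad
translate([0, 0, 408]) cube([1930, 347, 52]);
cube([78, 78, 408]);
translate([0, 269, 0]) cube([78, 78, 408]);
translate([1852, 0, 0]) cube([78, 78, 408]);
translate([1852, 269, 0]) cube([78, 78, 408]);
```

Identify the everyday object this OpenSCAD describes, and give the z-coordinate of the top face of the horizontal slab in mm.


A bench. The seat-top height is 460 mm.

A long slab on four corner posts — a bench. The slab sits at z = 408 with thickness 52, so the top is 408 + 52 = 460 mm.


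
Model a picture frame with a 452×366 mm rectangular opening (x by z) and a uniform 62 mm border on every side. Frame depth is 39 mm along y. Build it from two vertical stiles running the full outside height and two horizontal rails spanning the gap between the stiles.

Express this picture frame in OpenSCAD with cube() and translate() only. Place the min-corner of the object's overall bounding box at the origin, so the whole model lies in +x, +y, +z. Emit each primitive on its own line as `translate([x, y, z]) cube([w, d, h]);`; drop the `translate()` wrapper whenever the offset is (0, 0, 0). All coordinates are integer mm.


cube([62, 39, 490]);
translate([514, 0, 0]) cube([62, 39, 490]);
translate([62, 0, 0]) cube([452, 39, 62]);
translate([62, 0, 428]) cube([452, 39, 62]);
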